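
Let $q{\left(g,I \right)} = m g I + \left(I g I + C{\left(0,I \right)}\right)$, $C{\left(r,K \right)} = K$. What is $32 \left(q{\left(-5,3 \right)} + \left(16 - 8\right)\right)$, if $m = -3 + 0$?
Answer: $352$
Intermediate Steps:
$m = -3$
$q{\left(g,I \right)} = I + g I^{2} - 3 I g$ ($q{\left(g,I \right)} = - 3 g I + \left(I g I + I\right) = - 3 I g + \left(g I^{2} + I\right) = - 3 I g + \left(I + g I^{2}\right) = I + g I^{2} - 3 I g$)
$32 \left(q{\left(-5,3 \right)} + \left(16 - 8\right)\right) = 32 \left(3 \left(1 - -15 + 3 \left(-5\right)\right) + \left(16 - 8\right)\right) = 32 \left(3 \left(1 + 15 - 15\right) + 8\right) = 32 \left(3 \cdot 1 + 8\right) = 32 \left(3 + 8\right) = 32 \cdot 11 = 352$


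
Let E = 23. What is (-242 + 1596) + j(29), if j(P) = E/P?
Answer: 39289/29 ≈ 1354.8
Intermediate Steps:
j(P) = 23/P
(-242 + 1596) + j(29) = (-242 + 1596) + 23/29 = 1354 + 23*(1/29) = 1354 + 23/29 = 39289/29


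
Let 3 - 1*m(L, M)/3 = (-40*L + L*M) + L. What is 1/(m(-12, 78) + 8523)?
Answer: 1/9936 ≈ 0.00010064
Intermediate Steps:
m(L, M) = 9 + 117*L - 3*L*M (m(L, M) = 9 - 3*((-40*L + L*M) + L) = 9 - 3*(-39*L + L*M) = 9 + (117*L - 3*L*M) = 9 + 117*L - 3*L*M)
1/(m(-12, 78) + 8523) = 1/((9 + 117*(-12) - 3*(-12)*78) + 8523) = 1/((9 - 1404 + 2808) + 8523) = 1/(1413 + 8523) = 1/9936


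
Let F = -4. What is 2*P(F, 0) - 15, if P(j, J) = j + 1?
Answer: -21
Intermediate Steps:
P(j, J) = 1 + j
2*P(F, 0) - 15 = 2*(1 - 4) - 15 = 2*(-3) - 15 = -6 - 15 = -21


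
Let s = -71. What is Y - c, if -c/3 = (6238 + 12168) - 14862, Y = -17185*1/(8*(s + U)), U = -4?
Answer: 1279277/120 ≈ 10661.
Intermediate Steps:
Y = 3437/120 (Y = -17185*1/(8*(-71 - 4)) = -17185/(8*(-75)) = -17185/(-600) = -17185*(-1/600) = 3437/120 ≈ 28.642)
c = -10632 (c = -3*((6238 + 12168) - 14862) = -3*(18406 - 14862) = -3*3544 = -10632)
Y - c = 3437/120 - 1*(-10632) = 3437/120 + 10632 = 1279277/120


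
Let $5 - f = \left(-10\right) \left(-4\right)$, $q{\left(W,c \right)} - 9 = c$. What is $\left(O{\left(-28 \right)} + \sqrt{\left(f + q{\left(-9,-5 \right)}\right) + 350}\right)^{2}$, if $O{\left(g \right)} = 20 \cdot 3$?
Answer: $\left(60 + \sqrt{319}\right)^{2} \approx 6062.3$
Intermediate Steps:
$q{\left(W,c \right)} = 9 + c$
$f = -35$ ($f = 5 - \left(-10\right) \left(-4\right) = 5 - 40 = -35$)
$O{\left(g \right)} = 60$
$\left(O{\left(-28 \right)} + \sqrt{\left(f + q{\left(-9,-5 \right)}\right) + 350}\right)^{2} = \left(60 + \sqrt{\left(-35 + \left(9 - 5\right)\right) + 350}\right)^{2} = \left(60 + \sqrt{\left(-35 + 4\right) + 350}\right)^{2} = \left(60 + \sqrt{-31 + 350}\right)^{2} = \left(60 + \sqrt{319}\right)^{2}$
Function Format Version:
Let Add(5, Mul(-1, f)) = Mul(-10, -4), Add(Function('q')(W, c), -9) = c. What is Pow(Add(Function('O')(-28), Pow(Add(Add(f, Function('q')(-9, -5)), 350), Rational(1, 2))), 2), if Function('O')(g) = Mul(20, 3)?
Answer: Pow(Add(60, Pow(319, Rational(1, 2))), 2) ≈ 6062.3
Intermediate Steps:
Function('q')(W, c) = Add(9, c)
f = -35 (f = Add(5, Mul(-1, Mul(-10, -4))) = Add(5, Mul(-1, 40)) = Add(5, -40) = -35)
Function('O')(g) = 60
Pow(Add(Function('O')(-28), Pow(Add(Add(f, Function('q')(-9, -5)), 350), Rational(1, 2))), 2) = Pow(Add(60, Pow(Add(Add(-35, Add(9, -5)), 350), Rational(1, 2))), 2) = Pow(Add(60, Pow(Add(Add(-35, 4), 350), Rational(1, 2))), 2) = Pow(Add(60, Pow(Add(-31, 350), Rational(1, 2))), 2) = Pow(Add(60, Pow(319, Rational(1, 2))), 2)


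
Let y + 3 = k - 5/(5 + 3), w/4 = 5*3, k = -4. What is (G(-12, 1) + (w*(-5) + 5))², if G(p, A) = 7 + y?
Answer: 5593225/64 ≈ 87394.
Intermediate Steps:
w = 60 (w = 4*(5*3) = 4*15 = 60)
y = -61/8 (y = -3 + (-4 - 5/(5 + 3)) = -3 + (-4 - 5/8) = -3 - 37/8 = -61/8 ≈ -7.6250)
G(p, A) = -5/8 (G(p, A) = 7 - 61/8 = -5/8)
(G(-12, 1) + (w*(-5) + 5))² = (-5/8 + (60*(-5) + 5))² = (-5/8 + (-300 + 5))² = (-5/8 - 295)² = (-2365/8)² = 5593225/64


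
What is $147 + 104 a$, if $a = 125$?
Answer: $13147$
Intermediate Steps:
$147 + 104 a = 147 + 104 \cdot 125 = 147 + 13000 = 13147$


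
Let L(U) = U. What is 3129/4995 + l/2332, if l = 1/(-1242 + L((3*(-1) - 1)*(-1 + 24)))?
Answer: 3244654519/5179628520 ≈ 0.62643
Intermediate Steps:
l = -1/1334 (l = 1/(-1242 + (3*(-1) - 1)*(-1 + 24)) = 1/(-1242 + (-3 - 1)*23) = 1/(-1242 - 4*23) = 1/(-1242 - 92) = 1/(-1334) = -1/1334 ≈ -0.00074963)
3129/4995 + l/2332 = 3129/4995 - 1/1334/2332 = 3129*(1/4995) - 1/1334*1/2332 = 1043/1665 - 1/3110888 = 3244654519/5179628520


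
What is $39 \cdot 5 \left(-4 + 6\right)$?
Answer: $390$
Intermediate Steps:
$39 \cdot 5 \left(-4 + 6\right) = 39 \cdot 5 \cdot 2 = 39 \cdot 10 = 390$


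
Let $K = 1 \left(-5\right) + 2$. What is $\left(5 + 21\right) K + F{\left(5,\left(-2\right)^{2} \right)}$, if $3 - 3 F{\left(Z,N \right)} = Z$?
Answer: $- \frac{236}{3} \approx -78.667$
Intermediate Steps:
$F{\left(Z,N \right)} = 1 - \frac{Z}{3}$
$K = -3$ ($K = -5 + 2 = -3$)
$\left(5 + 21\right) K + F{\left(5,\left(-2\right)^{2} \right)} = \left(5 + 21\right) \left(-3\right) + \left(1 - \frac{5}{3}\right) = 26 \left(-3\right) + \left(1 - \frac{5}{3}\right) = -78 - \frac{2}{3} = - \frac{236}{3}$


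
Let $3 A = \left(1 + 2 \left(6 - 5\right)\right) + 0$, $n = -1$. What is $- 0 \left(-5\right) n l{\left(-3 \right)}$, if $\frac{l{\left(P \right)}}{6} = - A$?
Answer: $0$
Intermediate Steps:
$A = 1$ ($A = \frac{\left(1 + 2 \left(6 - 5\right)\right) + 0}{3} = \frac{\left(1 + 2 \cdot 1\right) + 0}{3} = \frac{\left(1 + 2\right) + 0}{3} = \frac{3 + 0}{3} = \frac{1}{3} \cdot 3 = 1$)
$l{\left(P \right)} = -6$ ($l{\left(P \right)} = 6 \left(\left(-1\right) 1\right) = 6 \left(-1\right) = -6$)
$- 0 \left(-5\right) n l{\left(-3 \right)} = - 0 \left(-5\right) \left(-1\right) \left(-6\right) = - 0 \left(-1\right) \left(-6\right) = \left(-1\right) 0 \left(-6\right) = 0 \left(-6\right) = 0$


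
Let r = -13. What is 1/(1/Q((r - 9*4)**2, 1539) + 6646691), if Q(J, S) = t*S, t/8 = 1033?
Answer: 12718296/84534583558537 ≈ 1.5045e-7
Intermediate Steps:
t = 8264 (t = 8*1033 = 8264)
Q(J, S) = 8264*S
1/(1/Q((r - 9*4)**2, 1539) + 6646691) = 1/(1/(8264*1539) + 6646691) = 1/(1/12718296 + 6646691) = 1/(84534583558537/12718296) = 12718296/84534583558537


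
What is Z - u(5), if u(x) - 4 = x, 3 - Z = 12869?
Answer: -12875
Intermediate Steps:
Z = -12866 (Z = 3 - 1*12869 = 3 - 12869 = -12866)
u(x) = 4 + x
Z - u(5) = -12866 - (4 + 5) = -12866 - 1*9 = -12866 - 9 = -12875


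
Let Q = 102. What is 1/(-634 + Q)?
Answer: -1/532 ≈ -0.0018797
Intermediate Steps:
1/(-634 + Q) = 1/(-634 + 102) = 1/(-532) = -1/532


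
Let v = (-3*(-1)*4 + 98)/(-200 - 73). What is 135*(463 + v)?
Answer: 5683005/91 ≈ 62451.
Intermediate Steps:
v = -110/273 (v = (3*4 + 98)/(-273) = (12 + 98)*(-1/273) = 110*(-1/273) = -110/273 ≈ -0.40293)
135*(463 + v) = 135*(463 - 110/273) = 135*(126289/273) = 5683005/91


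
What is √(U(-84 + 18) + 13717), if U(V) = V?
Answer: √13651 ≈ 116.84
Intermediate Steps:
√(U(-84 + 18) + 13717) = √((-84 + 18) + 13717) = √(-66 + 13717) = √13651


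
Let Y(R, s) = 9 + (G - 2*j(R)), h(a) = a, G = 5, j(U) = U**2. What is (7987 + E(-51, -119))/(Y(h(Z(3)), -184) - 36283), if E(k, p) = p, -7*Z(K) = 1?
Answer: -385532/1777183 ≈ -0.21693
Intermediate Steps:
Z(K) = -1/7 (Z(K) = -1/7*1 = -1/7)
Y(R, s) = 14 - 2*R**2 (Y(R, s) = 9 + (5 - 2*R**2) = 14 - 2*R**2)
(7987 + E(-51, -119))/(Y(h(Z(3)), -184) - 36283) = (7987 - 119)/((14 - 2*(-1/7)**2) - 36283) = 7868/((14 - 2*1/49) - 36283) = 7868/((14 - 2/49) - 36283) = 7868/(684/49 - 36283) = 7868/(-1777183/49) = 7868*(-49/1777183) = -385532/1777183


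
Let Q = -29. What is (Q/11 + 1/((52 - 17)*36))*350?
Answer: -182645/198 ≈ -922.45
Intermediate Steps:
(Q/11 + 1/((52 - 17)*36))*350 = (-29/11 + 1/((52 - 17)*36))*350 = (-29*1/11 + (1/36)/35)*350 = (-29/11 + (1/35)*(1/36))*350 = (-29/11 + 1/1260)*350 = -36529/13860*350 = -182645/198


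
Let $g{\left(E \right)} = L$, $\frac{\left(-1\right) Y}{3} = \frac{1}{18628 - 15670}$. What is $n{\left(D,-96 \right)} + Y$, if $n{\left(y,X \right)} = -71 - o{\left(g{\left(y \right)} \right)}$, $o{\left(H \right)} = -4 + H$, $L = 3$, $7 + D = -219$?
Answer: $- \frac{69021}{986} \approx -70.001$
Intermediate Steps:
$D = -226$ ($D = -7 - 219 = -226$)
$Y = - \frac{1}{986}$ ($Y = - \frac{3}{18628 - 15670} = - \frac{3}{2958} = \left(-3\right) \frac{1}{2958} = - \frac{1}{986} \approx -0.0010142$)
$g{\left(E \right)} = 3$
$n{\left(y,X \right)} = -70$ ($n{\left(y,X \right)} = -71 - \left(-4 + 3\right) = -71 - -1 = -71 + 1 = -70$)
$n{\left(D,-96 \right)} + Y = -70 - \frac{1}{986} = - \frac{69021}{986}$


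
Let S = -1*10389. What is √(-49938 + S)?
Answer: 3*I*√6703 ≈ 245.62*I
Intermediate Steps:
S = -10389
√(-49938 + S) = √(-49938 - 10389) = √(-60327) = 3*I*√6703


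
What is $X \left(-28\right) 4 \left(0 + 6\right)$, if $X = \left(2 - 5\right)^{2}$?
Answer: $-6048$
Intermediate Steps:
$X = 9$ ($X = \left(-3\right)^{2} = 9$)
$X \left(-28\right) 4 \left(0 + 6\right) = 9 \left(-28\right) 4 \left(0 + 6\right) = - 252 \cdot 4 \cdot 6 = \left(-252\right) 24 = -6048$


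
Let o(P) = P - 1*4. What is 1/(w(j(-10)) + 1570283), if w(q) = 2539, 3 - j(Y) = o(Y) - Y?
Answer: 1/1572822 ≈ 6.3580e-7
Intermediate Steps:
o(P) = -4 + P (o(P) = P - 4 = -4 + P)
j(Y) = 7 (j(Y) = 3 - ((-4 + Y) - Y) = 3 - 1*(-4) = 3 + 4 = 7)
1/(w(j(-10)) + 1570283) = 1/(2539 + 1570283) = 1/1572822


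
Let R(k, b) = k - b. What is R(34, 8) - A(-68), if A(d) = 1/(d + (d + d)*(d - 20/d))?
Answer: 237639/9140 ≈ 26.000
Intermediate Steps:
A(d) = 1/(d + 2*d*(d - 20/d)) (A(d) = 1/(d + (2*d)*(d - 20/d)) = 1/(d + 2*d*(d - 20/d)))
R(34, 8) - A(-68) = (34 - 1*8) - 1/(-40 - 68 + 2*(-68)²) = (34 - 8) - 1/(-40 - 68 + 2*4624) = 26 - 1/(-40 - 68 + 9248) = 26 - 1/9140 = 237639/9140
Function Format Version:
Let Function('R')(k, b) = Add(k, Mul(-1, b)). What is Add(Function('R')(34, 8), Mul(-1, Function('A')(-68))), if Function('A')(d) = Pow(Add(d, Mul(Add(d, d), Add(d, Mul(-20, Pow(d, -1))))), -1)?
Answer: Rational(237639, 9140) ≈ 26.000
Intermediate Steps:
Function('A')(d) = Pow(Add(d, Mul(2, d, Add(d, Mul(-20, Pow(d, -1))))), -1) (Function('A')(d) = Pow(Add(d, Mul(Mul(2, d), Add(d, Mul(-20, Pow(d, -1))))), -1) = Pow(Add(d, Mul(2, d, Add(d, Mul(-20, Pow(d, -1))))), -1))
Add(Function('R')(34, 8), Mul(-1, Function('A')(-68))) = Add(Add(34, Mul(-1, 8)), Mul(-1, Pow(Add(-40, -68, Mul(2, Pow(-68, 2))), -1))) = Add(Add(34, -8), Mul(-1, Pow(Add(-40, -68, Mul(2, 4624)), -1))) = Add(26, Mul(-1, Pow(Add(-40, -68, 9248), -1))) = Add(26, Mul(-1, Pow(9140, -1))) = Add(26, Mul(-1, Rational(1, 9140))) = Add(26, Rational(-1, 9140)) = Rational(237639, 9140)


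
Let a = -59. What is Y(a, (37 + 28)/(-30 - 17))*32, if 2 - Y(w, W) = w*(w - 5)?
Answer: -120768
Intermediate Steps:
Y(w, W) = 2 - w*(-5 + w) (Y(w, W) = 2 - w*(w - 5) = 2 - w*(-5 + w))
Y(a, (37 + 28)/(-30 - 17))*32 = (2 - 1*(-59)² + 5*(-59))*32 = (2 - 1*3481 - 295)*32 = (2 - 3481 - 295)*32 = -3774*32 = -120768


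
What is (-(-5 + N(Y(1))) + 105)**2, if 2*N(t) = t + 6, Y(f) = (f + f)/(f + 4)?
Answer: 285156/25 ≈ 11406.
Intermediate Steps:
Y(f) = 2*f/(4 + f) (Y(f) = (2*f)/(4 + f) = 2*f/(4 + f))
N(t) = 3 + t/2 (N(t) = (t + 6)/2 = (6 + t)/2 = 3 + t/2)
(-(-5 + N(Y(1))) + 105)**2 = (-(-5 + (3 + (2*1/(4 + 1))/2)) + 105)**2 = (-(-5 + (3 + (2*1/5)/2)) + 105)**2 = (-(-5 + (3 + (2*1*(1/5))/2)) + 105)**2 = (-(-5 + (3 + (1/2)*(2/5))) + 105)**2 = (-(-5 + (3 + 1/5)) + 105)**2 = (-(-5 + 16/5) + 105)**2 = (-1*(-9/5) + 105)**2 = (9/5 + 105)**2 = (534/5)**2 = 285156/25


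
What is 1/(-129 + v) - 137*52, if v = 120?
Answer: -64117/9 ≈ -7124.1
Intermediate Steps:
1/(-129 + v) - 137*52 = 1/(-129 + 120) - 137*52 = 1/(-9) - 7124 = -1/9 - 7124 = -64117/9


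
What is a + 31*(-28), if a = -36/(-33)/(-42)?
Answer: -66838/77 ≈ -868.03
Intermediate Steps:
a = -2/77 (a = -36*(-1/33)*(-1/42) = (12/11)*(-1/42) = -2/77 ≈ -0.025974)
a + 31*(-28) = -2/77 + 31*(-28) = -2/77 - 868 = -66838/77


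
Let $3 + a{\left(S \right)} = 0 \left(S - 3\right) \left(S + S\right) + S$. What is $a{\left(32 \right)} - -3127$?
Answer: $3156$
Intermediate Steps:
$a{\left(S \right)} = -3 + S$ ($a{\left(S \right)} = -3 + \left(0 \left(S - 3\right) \left(S + S\right) + S\right) = -3 + \left(0 \left(-3 + S\right) 2 S + S\right) = -3 + \left(0 \cdot 2 S \left(-3 + S\right) + S\right) = -3 + \left(0 + S\right) = -3 + S$)
$a{\left(32 \right)} - -3127 = \left(-3 + 32\right) - -3127 = 29 + 3127 = 3156$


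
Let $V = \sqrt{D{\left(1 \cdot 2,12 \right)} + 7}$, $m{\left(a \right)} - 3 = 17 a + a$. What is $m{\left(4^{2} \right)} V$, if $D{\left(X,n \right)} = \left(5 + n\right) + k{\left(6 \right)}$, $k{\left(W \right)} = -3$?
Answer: $291 \sqrt{21} \approx 1333.5$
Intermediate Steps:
$D{\left(X,n \right)} = 2 + n$ ($D{\left(X,n \right)} = \left(5 + n\right) - 3 = 2 + n$)
$m{\left(a \right)} = 3 + 18 a$ ($m{\left(a \right)} = 3 + \left(17 a + a\right) = 3 + 18 a$)
$V = \sqrt{21}$ ($V = \sqrt{\left(2 + 12\right) + 7} = \sqrt{14 + 7} = \sqrt{21} \approx 4.5826$)
$m{\left(4^{2} \right)} V = \left(3 + 18 \cdot 4^{2}\right) \sqrt{21} = \left(3 + 18 \cdot 16\right) \sqrt{21} = \left(3 + 288\right) \sqrt{21} = 291 \sqrt{21}$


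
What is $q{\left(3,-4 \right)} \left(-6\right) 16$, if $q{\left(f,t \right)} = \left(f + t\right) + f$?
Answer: $-192$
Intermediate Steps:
$q{\left(f,t \right)} = t + 2 f$
$q{\left(3,-4 \right)} \left(-6\right) 16 = \left(-4 + 2 \cdot 3\right) \left(-6\right) 16 = \left(-4 + 6\right) \left(-6\right) 16 = 2 \left(-6\right) 16 = \left(-12\right) 16 = -192$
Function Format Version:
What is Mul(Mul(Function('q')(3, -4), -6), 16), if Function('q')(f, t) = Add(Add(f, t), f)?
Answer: -192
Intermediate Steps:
Function('q')(f, t) = Add(t, Mul(2, f))
Mul(Mul(Function('q')(3, -4), -6), 16) = Mul(Mul(Add(-4, Mul(2, 3)), -6), 16) = Mul(Mul(Add(-4, 6), -6), 16) = Mul(Mul(2, -6), 16) = Mul(-12, 16) = -192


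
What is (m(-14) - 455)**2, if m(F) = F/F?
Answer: 206116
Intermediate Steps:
m(F) = 1
(m(-14) - 455)**2 = (1 - 455)**2 = (-454)**2 = 206116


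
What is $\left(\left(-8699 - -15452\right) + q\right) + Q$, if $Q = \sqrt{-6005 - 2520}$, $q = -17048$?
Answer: $-10295 + 5 i \sqrt{341} \approx -10295.0 + 92.331 i$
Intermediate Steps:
$Q = 5 i \sqrt{341}$ ($Q = \sqrt{-8525} = 5 i \sqrt{341} \approx 92.331 i$)
$\left(\left(-8699 - -15452\right) + q\right) + Q = \left(\left(-8699 - -15452\right) - 17048\right) + 5 i \sqrt{341} = \left(\left(-8699 + 15452\right) - 17048\right) + 5 i \sqrt{341} = \left(6753 - 17048\right) + 5 i \sqrt{341} = -10295 + 5 i \sqrt{341}$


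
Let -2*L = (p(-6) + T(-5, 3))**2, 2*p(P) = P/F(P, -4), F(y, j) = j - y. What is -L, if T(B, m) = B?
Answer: 169/8 ≈ 21.125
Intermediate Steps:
p(P) = P/(2*(-4 - P)) (p(P) = (P/(-4 - P))/2 = P/(2*(-4 - P)))
L = -169/8 (L = -(-1*(-6)/(8 + 2*(-6)) - 5)**2/2 = -(-1*(-6)/(8 - 12) - 5)**2/2 = -(-1*(-6)/(-4) - 5)**2/2 = -(-1*(-6)*(-1/4) - 5)**2/2 = -(-3/2 - 5)**2/2 = -(-13/2)**2/2 = -1/2*169/4 = -169/8 ≈ -21.125)
-L = -1*(-169/8) = 169/8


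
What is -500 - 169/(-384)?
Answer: -191831/384 ≈ -499.56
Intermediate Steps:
-500 - 169/(-384) = -500 - 169*(-1/384) = -500 + 169/384 = -191831/384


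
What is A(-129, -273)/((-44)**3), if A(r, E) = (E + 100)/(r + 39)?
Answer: -173/7666560 ≈ -2.2566e-5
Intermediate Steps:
A(r, E) = (100 + E)/(39 + r)
A(-129, -273)/((-44)**3) = ((100 - 273)/(39 - 129))/((-44)**3) = (-173/(-90))/(-85184) = -1/90*(-173)*(-1/85184) = (173/90)*(-1/85184) = -173/7666560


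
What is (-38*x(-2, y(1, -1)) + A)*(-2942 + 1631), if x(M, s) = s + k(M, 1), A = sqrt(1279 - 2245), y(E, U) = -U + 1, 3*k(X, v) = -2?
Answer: 66424 - 1311*I*sqrt(966) ≈ 66424.0 - 40747.0*I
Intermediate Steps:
k(X, v) = -2/3 (k(X, v) = (1/3)*(-2) = -2/3)
y(E, U) = 1 - U
A = I*sqrt(966) (A = sqrt(-966) = I*sqrt(966) ≈ 31.081*I)
x(M, s) = -2/3 + s (x(M, s) = s - 2/3 = -2/3 + s)
(-38*x(-2, y(1, -1)) + A)*(-2942 + 1631) = (-38*(-2/3 + (1 - 1*(-1))) + I*sqrt(966))*(-2942 + 1631) = (-38*(-2/3 + (1 + 1)) + I*sqrt(966))*(-1311) = (-38*(-2/3 + 2) + I*sqrt(966))*(-1311) = (-38*4/3 + I*sqrt(966))*(-1311) = (-152/3 + I*sqrt(966))*(-1311) = 66424 - 1311*I*sqrt(966)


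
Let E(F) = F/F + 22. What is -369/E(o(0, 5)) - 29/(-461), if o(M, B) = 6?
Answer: -169442/10603 ≈ -15.981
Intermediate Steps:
E(F) = 23 (E(F) = 1 + 22 = 23)
-369/E(o(0, 5)) - 29/(-461) = -369/23 - 29/(-461) = -369*1/23 - 29*(-1/461) = -369/23 + 29/461 = -169442/10603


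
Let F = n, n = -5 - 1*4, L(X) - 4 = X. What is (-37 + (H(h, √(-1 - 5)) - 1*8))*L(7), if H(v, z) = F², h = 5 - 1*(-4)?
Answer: 396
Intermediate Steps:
L(X) = 4 + X
h = 9 (h = 5 + 4 = 9)
n = -9 (n = -5 - 4 = -9)
F = -9
H(v, z) = 81 (H(v, z) = (-9)² = 81)
(-37 + (H(h, √(-1 - 5)) - 1*8))*L(7) = (-37 + (81 - 1*8))*(4 + 7) = (-37 + (81 - 8))*11 = (-37 + 73)*11 = 36*11 = 396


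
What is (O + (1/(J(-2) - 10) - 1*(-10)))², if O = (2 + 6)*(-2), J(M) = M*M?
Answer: 1369/36 ≈ 38.028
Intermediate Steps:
J(M) = M²
O = -16 (O = 8*(-2) = -16)
(O + (1/(J(-2) - 10) - 1*(-10)))² = (-16 + (1/((-2)² - 10) - 1*(-10)))² = (-16 + (1/(4 - 10) + 10))² = (-16 + (1/(-6) + 10))² = (-16 + (-⅙ + 10))² = (-16 + 59/6)² = (-37/6)² = 1369/36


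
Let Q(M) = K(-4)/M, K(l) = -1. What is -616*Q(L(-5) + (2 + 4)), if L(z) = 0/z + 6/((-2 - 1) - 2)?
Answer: 385/3 ≈ 128.33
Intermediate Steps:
L(z) = -6/5 (L(z) = 0 + 6/(-3 - 2) = 0 + 6/(-5) = 0 + 6*(-1/5) = 0 - 6/5 = -6/5)
Q(M) = -1/M
-616*Q(L(-5) + (2 + 4)) = -(-616)/(-6/5 + (2 + 4)) = -(-616)/(-6/5 + 6) = -(-616)/24/5 = -(-616)*5/24 = -616*(-5/24) = 385/3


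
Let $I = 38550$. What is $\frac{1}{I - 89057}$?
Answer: $- \frac{1}{50507} \approx -1.9799 \cdot 10^{-5}$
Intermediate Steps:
$\frac{1}{I - 89057} = \frac{1}{38550 - 89057} = \frac{1}{-50507} = - \frac{1}{50507}$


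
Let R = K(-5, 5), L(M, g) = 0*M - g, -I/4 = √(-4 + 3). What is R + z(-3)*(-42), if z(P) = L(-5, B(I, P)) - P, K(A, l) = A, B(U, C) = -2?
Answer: -215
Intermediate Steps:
I = -4*I (I = -4*√(-4 + 3) = -4*I ≈ -4.0*I)
L(M, g) = -g (L(M, g) = 0 - g = -g)
R = -5
z(P) = 2 - P (z(P) = -1*(-2) - P = 2 - P)
R + z(-3)*(-42) = -5 + (2 - 1*(-3))*(-42) = -5 + (2 + 3)*(-42) = -5 + 5*(-42) = -5 - 210 = -215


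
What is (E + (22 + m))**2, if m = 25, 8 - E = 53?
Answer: 4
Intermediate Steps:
E = -45 (E = 8 - 1*53 = 8 - 53 = -45)
(E + (22 + m))**2 = (-45 + (22 + 25))**2 = (-45 + 47)**2 = 2**2 = 4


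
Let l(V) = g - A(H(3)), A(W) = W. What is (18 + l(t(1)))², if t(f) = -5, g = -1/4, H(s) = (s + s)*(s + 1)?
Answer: 625/16 ≈ 39.063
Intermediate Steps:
H(s) = 2*s*(1 + s) (H(s) = (2*s)*(1 + s) = 2*s*(1 + s))
g = -¼ (g = -1*¼ = -¼ ≈ -0.25000)
l(V) = -97/4 (l(V) = -¼ - 2*3*(1 + 3) = -¼ - 2*3*4 = -¼ - 1*24 = -¼ - 24 = -97/4)
(18 + l(t(1)))² = (18 - 97/4)² = (-25/4)² = 625/16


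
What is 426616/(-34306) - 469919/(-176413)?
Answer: -29569783597/3026012189 ≈ -9.7719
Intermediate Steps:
426616/(-34306) - 469919/(-176413) = 426616*(-1/34306) - 469919*(-1/176413) = -213308/17153 + 469919/176413 = -29569783597/3026012189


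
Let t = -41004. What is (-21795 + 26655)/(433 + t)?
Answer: -4860/40571 ≈ -0.11979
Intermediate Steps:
(-21795 + 26655)/(433 + t) = (-21795 + 26655)/(433 - 41004) = 4860/(-40571) = 4860*(-1/40571) = -4860/40571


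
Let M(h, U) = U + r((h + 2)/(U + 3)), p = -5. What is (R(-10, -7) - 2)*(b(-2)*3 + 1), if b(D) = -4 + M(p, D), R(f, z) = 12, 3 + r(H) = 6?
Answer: -80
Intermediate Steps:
r(H) = 3 (r(H) = -3 + 6 = 3)
M(h, U) = 3 + U (M(h, U) = U + 3 = 3 + U)
b(D) = -1 + D (b(D) = -4 + (3 + D) = -1 + D)
(R(-10, -7) - 2)*(b(-2)*3 + 1) = (12 - 2)*((-1 - 2)*3 + 1) = 10*(-3*3 + 1) = 10*(-9 + 1) = 10*(-8) = -80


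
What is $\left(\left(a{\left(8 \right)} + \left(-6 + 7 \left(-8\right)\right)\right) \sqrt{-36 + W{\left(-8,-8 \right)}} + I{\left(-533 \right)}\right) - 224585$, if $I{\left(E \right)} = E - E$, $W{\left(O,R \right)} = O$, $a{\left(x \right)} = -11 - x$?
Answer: $-224585 - 162 i \sqrt{11} \approx -2.2459 \cdot 10^{5} - 537.29 i$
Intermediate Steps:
$I{\left(E \right)} = 0$
$\left(\left(a{\left(8 \right)} + \left(-6 + 7 \left(-8\right)\right)\right) \sqrt{-36 + W{\left(-8,-8 \right)}} + I{\left(-533 \right)}\right) - 224585 = \left(\left(\left(-11 - 8\right) + \left(-6 + 7 \left(-8\right)\right)\right) \sqrt{-36 - 8} + 0\right) - 224585 = \left(\left(\left(-11 - 8\right) - 62\right) \sqrt{-44} + 0\right) - 224585 = \left(\left(-19 - 62\right) 2 i \sqrt{11} + 0\right) - 224585 = \left(- 81 \cdot 2 i \sqrt{11} + 0\right) - 224585 = \left(- 162 i \sqrt{11} + 0\right) - 224585 = - 162 i \sqrt{11} - 224585 = -224585 - 162 i \sqrt{11}$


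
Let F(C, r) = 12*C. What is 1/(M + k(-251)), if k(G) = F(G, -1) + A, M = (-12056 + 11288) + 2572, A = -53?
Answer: -1/1261 ≈ -0.00079302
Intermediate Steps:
M = 1804 (M = -768 + 2572 = 1804)
k(G) = -53 + 12*G (k(G) = 12*G - 53 = -53 + 12*G)
1/(M + k(-251)) = 1/(1804 + (-53 + 12*(-251))) = 1/(1804 + (-53 - 3012)) = 1/(1804 - 3065) = 1/(-1261) = -1/1261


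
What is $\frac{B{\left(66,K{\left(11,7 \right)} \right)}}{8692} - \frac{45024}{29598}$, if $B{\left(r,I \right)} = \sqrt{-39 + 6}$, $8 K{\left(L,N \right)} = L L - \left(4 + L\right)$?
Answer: $- \frac{7504}{4933} + \frac{i \sqrt{33}}{8692} \approx -1.5212 + 0.0006609 i$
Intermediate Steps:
$K{\left(L,N \right)} = - \frac{1}{2} - \frac{L}{8} + \frac{L^{2}}{8}$ ($K{\left(L,N \right)} = \frac{L L - \left(4 + L\right)}{8} = \frac{L^{2} - \left(4 + L\right)}{8} = \frac{-4 + L^{2} - L}{8} = - \frac{1}{2} - \frac{L}{8} + \frac{L^{2}}{8}$)
$B{\left(r,I \right)} = i \sqrt{33}$ ($B{\left(r,I \right)} = \sqrt{-33} = i \sqrt{33}$)
$\frac{B{\left(66,K{\left(11,7 \right)} \right)}}{8692} - \frac{45024}{29598} = \frac{i \sqrt{33}}{8692} - \frac{45024}{29598} = i \sqrt{33} \cdot \frac{1}{8692} - \frac{7504}{4933} = \frac{i \sqrt{33}}{8692} - \frac{7504}{4933} = - \frac{7504}{4933} + \frac{i \sqrt{33}}{8692}$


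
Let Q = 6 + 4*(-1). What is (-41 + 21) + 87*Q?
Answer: 154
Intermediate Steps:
Q = 2 (Q = 6 - 4 = 2)
(-41 + 21) + 87*Q = (-41 + 21) + 87*2 = -20 + 174 = 154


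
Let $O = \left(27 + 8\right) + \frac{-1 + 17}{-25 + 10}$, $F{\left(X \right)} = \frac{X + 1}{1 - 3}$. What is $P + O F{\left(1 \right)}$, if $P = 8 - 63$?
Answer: $- \frac{1334}{15} \approx -88.933$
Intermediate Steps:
$P = -55$
$F{\left(X \right)} = - \frac{1}{2} - \frac{X}{2}$ ($F{\left(X \right)} = \frac{1 + X}{-2} = \left(1 + X\right) \left(- \frac{1}{2}\right) = - \frac{1}{2} - \frac{X}{2}$)
$O = \frac{509}{15}$ ($O = 35 + \frac{16}{-15} = 35 + 16 \left(- \frac{1}{15}\right) = 35 - \frac{16}{15} = \frac{509}{15} \approx 33.933$)
$P + O F{\left(1 \right)} = -55 + \frac{509 \left(- \frac{1}{2} - \frac{1}{2}\right)}{15} = -55 + \frac{509}{15} \left(-1\right) = -55 - \frac{509}{15} = - \frac{1334}{15}$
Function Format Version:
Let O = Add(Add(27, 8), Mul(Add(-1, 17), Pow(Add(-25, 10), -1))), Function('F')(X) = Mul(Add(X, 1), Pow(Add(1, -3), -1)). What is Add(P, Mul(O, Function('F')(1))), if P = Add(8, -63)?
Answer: Rational(-1334, 15) ≈ -88.933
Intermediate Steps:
P = -55
Function('F')(X) = Add(Rational(-1, 2), Mul(Rational(-1, 2), X)) (Function('F')(X) = Mul(Add(1, X), Pow(-2, -1)) = Mul(Add(1, X), Rational(-1, 2)) = Add(Rational(-1, 2), Mul(Rational(-1, 2), X)))
O = Rational(509, 15) (O = Add(35, Mul(16, Pow(-15, -1))) = Add(35, Mul(16, Rational(-1, 15))) = Add(35, Rational(-16, 15)) = Rational(509, 15) ≈ 33.933)
Add(P, Mul(O, Function('F')(1))) = Add(-55, Mul(Rational(509, 15), Add(Rational(-1, 2), Mul(Rational(-1, 2), 1)))) = Add(-55, Mul(Rational(509, 15), Add(Rational(-1, 2), Rational(-1, 2)))) = Add(-55, Mul(Rational(509, 15), -1)) = Add(-55, Rational(-509, 15)) = Rational(-1334, 15)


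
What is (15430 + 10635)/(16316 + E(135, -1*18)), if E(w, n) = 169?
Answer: 5213/3297 ≈ 1.5811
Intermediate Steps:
(15430 + 10635)/(16316 + E(135, -1*18)) = (15430 + 10635)/(16316 + 169) = 26065/16485 = 26065*(1/16485) = 5213/3297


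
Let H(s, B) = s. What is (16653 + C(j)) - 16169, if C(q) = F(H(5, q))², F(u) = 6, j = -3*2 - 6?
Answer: 520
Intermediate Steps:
j = -12 (j = -6 - 6 = -12)
C(q) = 36 (C(q) = 6² = 36)
(16653 + C(j)) - 16169 = (16653 + 36) - 16169 = 16689 - 16169 = 520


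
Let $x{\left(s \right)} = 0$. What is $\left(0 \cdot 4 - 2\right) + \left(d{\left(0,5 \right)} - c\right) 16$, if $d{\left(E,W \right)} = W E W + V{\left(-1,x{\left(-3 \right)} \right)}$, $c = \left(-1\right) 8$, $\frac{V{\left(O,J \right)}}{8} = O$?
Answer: $-2$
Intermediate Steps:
$V{\left(O,J \right)} = 8 O$
$c = -8$
$d{\left(E,W \right)} = -8 + E W^{2}$ ($d{\left(E,W \right)} = W E W + 8 \left(-1\right) = E W W - 8 = E W^{2} - 8 = -8 + E W^{2}$)
$\left(0 \cdot 4 - 2\right) + \left(d{\left(0,5 \right)} - c\right) 16 = \left(0 \cdot 4 - 2\right) + \left(\left(-8 + 0 \cdot 5^{2}\right) - -8\right) 16 = \left(0 - 2\right) + \left(\left(-8 + 0 \cdot 25\right) + 8\right) 16 = -2 + \left(\left(-8 + 0\right) + 8\right) 16 = -2 + \left(-8 + 8\right) 16 = -2 + 0 \cdot 16 = -2 + 0 = -2$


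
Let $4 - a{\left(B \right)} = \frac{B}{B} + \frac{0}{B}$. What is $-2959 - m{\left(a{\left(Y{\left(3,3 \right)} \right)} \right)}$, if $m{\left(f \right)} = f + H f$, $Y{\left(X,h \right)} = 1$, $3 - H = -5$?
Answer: $-2986$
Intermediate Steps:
$H = 8$ ($H = 3 - -5 = 3 + 5 = 8$)
$a{\left(B \right)} = 3$ ($a{\left(B \right)} = 4 - \left(\frac{B}{B} + \frac{0}{B}\right) = 4 - \left(1 + 0\right) = 4 - 1 = 3$)
$m{\left(f \right)} = 9 f$ ($m{\left(f \right)} = f + 8 f = 9 f$)
$-2959 - m{\left(a{\left(Y{\left(3,3 \right)} \right)} \right)} = -2959 - 9 \cdot 3 = -2959 - 27 = -2986$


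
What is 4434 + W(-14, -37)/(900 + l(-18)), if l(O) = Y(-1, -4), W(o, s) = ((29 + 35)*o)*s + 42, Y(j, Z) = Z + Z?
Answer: 1994161/446 ≈ 4471.2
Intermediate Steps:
Y(j, Z) = 2*Z
W(o, s) = 42 + 64*o*s (W(o, s) = (64*o)*s + 42 = 64*o*s + 42 = 42 + 64*o*s)
l(O) = -8 (l(O) = 2*(-4) = -8)
4434 + W(-14, -37)/(900 + l(-18)) = 4434 + (42 + 64*(-14)*(-37))/(900 - 8) = 4434 + (42 + 33152)/892 = 4434 + 33194*(1/892) = 4434 + 16597/446 = 1994161/446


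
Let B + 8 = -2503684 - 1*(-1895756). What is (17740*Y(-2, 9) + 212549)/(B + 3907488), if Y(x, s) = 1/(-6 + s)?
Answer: 655387/9898656 ≈ 0.066210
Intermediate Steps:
B = -607936 (B = -8 + (-2503684 - 1*(-1895756)) = -8 + (-2503684 + 1895756) = -8 - 607928 = -607936)
(17740*Y(-2, 9) + 212549)/(B + 3907488) = (17740/(-6 + 9) + 212549)/(-607936 + 3907488) = (17740/3 + 212549)/3299552 = (17740*(⅓) + 212549)*(1/3299552) = (17740/3 + 212549)*(1/3299552) = (655387/3)*(1/3299552) = 655387/9898656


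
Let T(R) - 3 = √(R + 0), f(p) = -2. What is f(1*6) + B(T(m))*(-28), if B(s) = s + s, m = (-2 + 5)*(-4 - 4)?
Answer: -170 - 112*I*√6 ≈ -170.0 - 274.34*I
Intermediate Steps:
m = -24 (m = 3*(-8) = -24)
T(R) = 3 + √R (T(R) = 3 + √(R + 0) = 3 + √R)
B(s) = 2*s
f(1*6) + B(T(m))*(-28) = -2 + (2*(3 + √(-24)))*(-28) = -2 + (2*(3 + 2*I*√6))*(-28) = -2 + (6 + 4*I*√6)*(-28) = -2 + (-168 - 112*I*√6) = -170 - 112*I*√6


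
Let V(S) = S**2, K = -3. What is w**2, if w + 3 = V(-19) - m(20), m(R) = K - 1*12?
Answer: 139129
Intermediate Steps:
m(R) = -15 (m(R) = -3 - 1*12 = -3 - 12 = -15)
w = 373 (w = -3 + ((-19)**2 - 1*(-15)) = -3 + (361 + 15) = -3 + 376 = 373)
w**2 = 373**2 = 139129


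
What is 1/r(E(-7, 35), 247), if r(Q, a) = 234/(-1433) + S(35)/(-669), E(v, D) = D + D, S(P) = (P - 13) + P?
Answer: -319559/79409 ≈ -4.0242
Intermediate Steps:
S(P) = -13 + 2*P (S(P) = (-13 + P) + P = -13 + 2*P)
E(v, D) = 2*D
r(Q, a) = -79409/319559 (r(Q, a) = 234/(-1433) + (-13 + 2*35)/(-669) = 234*(-1/1433) + (-13 + 70)*(-1/669) = -234/1433 + 57*(-1/669) = -234/1433 - 19/223 = -79409/319559)
1/r(E(-7, 35), 247) = 1/(-79409/319559) = -319559/79409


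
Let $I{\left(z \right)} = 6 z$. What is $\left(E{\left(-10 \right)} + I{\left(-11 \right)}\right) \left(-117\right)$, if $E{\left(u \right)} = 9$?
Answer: $6669$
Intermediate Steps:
$\left(E{\left(-10 \right)} + I{\left(-11 \right)}\right) \left(-117\right) = \left(9 + 6 \left(-11\right)\right) \left(-117\right) = \left(9 - 66\right) \left(-117\right) = \left(-57\right) \left(-117\right) = 6669$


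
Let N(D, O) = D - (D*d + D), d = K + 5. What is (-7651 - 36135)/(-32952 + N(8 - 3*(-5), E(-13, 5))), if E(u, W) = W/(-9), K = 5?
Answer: 21893/16591 ≈ 1.3196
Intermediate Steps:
E(u, W) = -W/9 (E(u, W) = W*(-1/9) = -W/9)
d = 10 (d = 5 + 5 = 10)
N(D, O) = -10*D (N(D, O) = D - (D*10 + D) = D - (10*D + D) = D - 11*D = -10*D)
(-7651 - 36135)/(-32952 + N(8 - 3*(-5), E(-13, 5))) = (-7651 - 36135)/(-32952 - 10*(8 - 3*(-5))) = -43786/(-32952 - 10*(8 + 15)) = -43786/(-32952 - 10*23) = -43786/(-32952 - 230) = -43786/(-33182) = -43786*(-1/33182) = 21893/16591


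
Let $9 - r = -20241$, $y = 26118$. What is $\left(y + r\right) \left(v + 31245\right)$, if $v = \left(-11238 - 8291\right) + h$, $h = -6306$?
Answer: $250850880$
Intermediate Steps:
$r = 20250$ ($r = 9 - -20241 = 9 + 20241 = 20250$)
$v = -25835$ ($v = \left(-11238 - 8291\right) - 6306 = -19529 - 6306 = -25835$)
$\left(y + r\right) \left(v + 31245\right) = \left(26118 + 20250\right) \left(-25835 + 31245\right) = 46368 \cdot 5410 = 250850880$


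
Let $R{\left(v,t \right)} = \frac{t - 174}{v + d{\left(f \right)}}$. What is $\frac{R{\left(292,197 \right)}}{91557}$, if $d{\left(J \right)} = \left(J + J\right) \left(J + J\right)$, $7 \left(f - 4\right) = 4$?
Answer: $\frac{1127}{1685015028} \approx 6.6884 \cdot 10^{-7}$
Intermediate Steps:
$f = \frac{32}{7}$ ($f = 4 + \frac{1}{7} \cdot 4 = 4 + \frac{4}{7} = \frac{32}{7} \approx 4.5714$)
$d{\left(J \right)} = 4 J^{2}$ ($d{\left(J \right)} = 2 J 2 J = 4 J^{2}$)
$R{\left(v,t \right)} = \frac{-174 + t}{\frac{4096}{49} + v}$ ($R{\left(v,t \right)} = \frac{t - 174}{v + 4 \left(\frac{32}{7}\right)^{2}} = \frac{-174 + t}{v + 4 \cdot \frac{1024}{49}} = \frac{-174 + t}{v + \frac{4096}{49}} = \frac{-174 + t}{\frac{4096}{49} + v}$)
$\frac{R{\left(292,197 \right)}}{91557} = \frac{49 \frac{1}{4096 + 49 \cdot 292} \left(-174 + 197\right)}{91557} = 49 \frac{1}{4096 + 14308} \cdot 23 \cdot \frac{1}{91557} = 49 \cdot \frac{1}{18404} \cdot 23 \cdot \frac{1}{91557} = \frac{1127}{18404} \cdot \frac{1}{91557} = \frac{1127}{1685015028}$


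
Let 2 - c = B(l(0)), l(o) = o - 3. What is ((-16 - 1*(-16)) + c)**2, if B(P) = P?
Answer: 25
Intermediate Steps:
l(o) = -3 + o
c = 5 (c = 2 - (-3 + 0) = 2 - 1*(-3) = 2 + 3 = 5)
((-16 - 1*(-16)) + c)**2 = ((-16 - 1*(-16)) + 5)**2 = ((-16 + 16) + 5)**2 = (0 + 5)**2 = 5**2 = 25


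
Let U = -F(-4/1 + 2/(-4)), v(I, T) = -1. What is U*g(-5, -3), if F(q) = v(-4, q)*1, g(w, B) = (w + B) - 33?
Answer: -41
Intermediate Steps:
g(w, B) = -33 + B + w (g(w, B) = (B + w) - 33 = -33 + B + w)
F(q) = -1 (F(q) = -1*1 = -1)
U = 1 (U = -1*(-1) = 1)
U*g(-5, -3) = 1*(-33 - 3 - 5) = 1*(-41) = -41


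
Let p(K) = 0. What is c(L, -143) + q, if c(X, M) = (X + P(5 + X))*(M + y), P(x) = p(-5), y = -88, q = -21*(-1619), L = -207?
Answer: 81816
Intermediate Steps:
q = 33999
P(x) = 0
c(X, M) = X*(-88 + M) (c(X, M) = (X + 0)*(M - 88) = X*(-88 + M))
c(L, -143) + q = -207*(-88 - 143) + 33999 = -207*(-231) + 33999 = 47817 + 33999 = 81816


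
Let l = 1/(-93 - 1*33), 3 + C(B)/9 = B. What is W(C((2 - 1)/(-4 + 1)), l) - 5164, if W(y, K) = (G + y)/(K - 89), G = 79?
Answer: -57920434/11215 ≈ -5164.5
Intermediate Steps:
C(B) = -27 + 9*B
l = -1/126 (l = 1/(-93 - 33) = 1/(-126) = -1/126 ≈ -0.0079365)
W(y, K) = (79 + y)/(-89 + K) (W(y, K) = (79 + y)/(K - 89) = (79 + y)/(-89 + K))
W(C((2 - 1)/(-4 + 1)), l) - 5164 = (79 + (-27 + 9*((2 - 1)/(-4 + 1))))/(-89 - 1/126) - 5164 = (79 + (-27 + 9*(1/(-3))))/(-11215/126) - 5164 = -126*(79 + (-27 + 9*(1*(-⅓))))/11215 - 5164 = -126*(79 + (-27 + 9*(-⅓)))/11215 - 5164 = -126*(79 + (-27 - 3))/11215 - 5164 = -126*(79 - 30)/11215 - 5164 = -126/11215*49 - 5164 = -6174/11215 - 5164 = -57920434/11215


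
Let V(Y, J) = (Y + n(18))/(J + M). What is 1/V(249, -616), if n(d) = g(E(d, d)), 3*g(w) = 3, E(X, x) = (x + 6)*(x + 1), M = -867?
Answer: -1483/250 ≈ -5.9320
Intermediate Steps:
E(X, x) = (1 + x)*(6 + x) (E(X, x) = (6 + x)*(1 + x) = (1 + x)*(6 + x))
g(w) = 1 (g(w) = (⅓)*3 = 1)
n(d) = 1
V(Y, J) = (1 + Y)/(-867 + J) (V(Y, J) = (Y + 1)/(J - 867) = (1 + Y)/(-867 + J))
1/V(249, -616) = 1/((1 + 249)/(-867 - 616)) = 1/(250/(-1483)) = 1/(-1/1483*250) = 1/(-250/1483) = -1483/250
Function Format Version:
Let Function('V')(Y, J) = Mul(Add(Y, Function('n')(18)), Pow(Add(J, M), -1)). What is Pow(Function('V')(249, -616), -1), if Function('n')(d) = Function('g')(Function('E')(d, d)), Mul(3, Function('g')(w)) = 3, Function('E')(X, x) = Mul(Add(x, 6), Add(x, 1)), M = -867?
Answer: Rational(-1483, 250) ≈ -5.9320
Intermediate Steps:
Function('E')(X, x) = Mul(Add(1, x), Add(6, x)) (Function('E')(X, x) = Mul(Add(6, x), Add(1, x)) = Mul(Add(1, x), Add(6, x)))
Function('g')(w) = 1 (Function('g')(w) = Mul(Rational(1, 3), 3) = 1)
Function('n')(d) = 1
Function('V')(Y, J) = Mul(Pow(Add(-867, J), -1), Add(1, Y)) (Function('V')(Y, J) = Mul(Add(Y, 1), Pow(Add(J, -867), -1)) = Mul(Add(1, Y), Pow(Add(-867, J), -1)) = Mul(Pow(Add(-867, J), -1), Add(1, Y)))
Pow(Function('V')(249, -616), -1) = Pow(Mul(Pow(Add(-867, -616), -1), Add(1, 249)), -1) = Pow(Mul(Pow(-1483, -1), 250), -1) = Pow(Mul(Rational(-1, 1483), 250), -1) = Pow(Rational(-250, 1483), -1) = Rational(-1483, 250)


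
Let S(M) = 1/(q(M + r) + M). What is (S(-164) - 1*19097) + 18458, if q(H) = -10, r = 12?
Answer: -111187/174 ≈ -639.01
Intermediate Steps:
S(M) = 1/(-10 + M)
(S(-164) - 1*19097) + 18458 = (1/(-10 - 164) - 1*19097) + 18458 = (1/(-174) - 19097) + 18458 = (-1/174 - 19097) + 18458 = -3322879/174 + 18458 = -111187/174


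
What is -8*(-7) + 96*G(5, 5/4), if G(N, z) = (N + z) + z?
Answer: 776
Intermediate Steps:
G(N, z) = N + 2*z
-8*(-7) + 96*G(5, 5/4) = -8*(-7) + 96*(5 + 2*(5/4)) = 56 + 96*(5 + 2*(5*(¼))) = 56 + 96*(5 + 2*(5/4)) = 56 + 96*(5 + 5/2) = 56 + 96*(15/2) = 56 + 720 = 776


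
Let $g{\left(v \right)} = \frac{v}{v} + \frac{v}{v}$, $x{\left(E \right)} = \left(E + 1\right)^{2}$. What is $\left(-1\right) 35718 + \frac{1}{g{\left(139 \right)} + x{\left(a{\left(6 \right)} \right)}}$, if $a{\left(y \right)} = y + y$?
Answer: $- \frac{6107777}{171} \approx -35718.0$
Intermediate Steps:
$a{\left(y \right)} = 2 y$
$x{\left(E \right)} = \left(1 + E\right)^{2}$
$g{\left(v \right)} = 2$ ($g{\left(v \right)} = 1 + 1 = 2$)
$\left(-1\right) 35718 + \frac{1}{g{\left(139 \right)} + x{\left(a{\left(6 \right)} \right)}} = \left(-1\right) 35718 + \frac{1}{2 + \left(1 + 2 \cdot 6\right)^{2}} = -35718 + \frac{1}{2 + \left(1 + 12\right)^{2}} = -35718 + \frac{1}{2 + 13^{2}} = -35718 + \frac{1}{2 + 169} = -35718 + \frac{1}{171} = - \frac{6107777}{171}$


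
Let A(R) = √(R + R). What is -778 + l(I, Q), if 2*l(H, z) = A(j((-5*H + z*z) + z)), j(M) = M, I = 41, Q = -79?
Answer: -778 + √11914/2 ≈ -723.42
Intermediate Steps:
A(R) = √2*√R (A(R) = √(2*R) = √2*√R)
l(H, z) = √2*√(z + z² - 5*H)/2 (l(H, z) = (√2*√((-5*H + z*z) + z))/2 = (√2*√((-5*H + z²) + z))/2 = (√2*√((z² - 5*H) + z))/2 = (√2*√(z + z² - 5*H))/2 = √2*√(z + z² - 5*H)/2)
-778 + l(I, Q) = -778 + √(-10*41 + 2*(-79) + 2*(-79)²)/2 = -778 + √(-410 - 158 + 2*6241)/2 = -778 + √(-410 - 158 + 12482)/2 = -778 + √11914/2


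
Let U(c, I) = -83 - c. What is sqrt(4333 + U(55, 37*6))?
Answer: sqrt(4195) ≈ 64.769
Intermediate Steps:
sqrt(4333 + U(55, 37*6)) = sqrt(4333 + (-83 - 1*55)) = sqrt(4333 + (-83 - 55)) = sqrt(4333 - 138) = sqrt(4195)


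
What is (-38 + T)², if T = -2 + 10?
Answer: 900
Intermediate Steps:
T = 8
(-38 + T)² = (-38 + 8)² = (-30)² = 900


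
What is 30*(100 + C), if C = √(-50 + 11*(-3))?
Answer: 3000 + 30*I*√83 ≈ 3000.0 + 273.31*I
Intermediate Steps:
C = I*√83 (C = √(-50 - 33) = √(-83) = I*√83 ≈ 9.1104*I)
30*(100 + C) = 30*(100 + I*√83) = 3000 + 30*I*√83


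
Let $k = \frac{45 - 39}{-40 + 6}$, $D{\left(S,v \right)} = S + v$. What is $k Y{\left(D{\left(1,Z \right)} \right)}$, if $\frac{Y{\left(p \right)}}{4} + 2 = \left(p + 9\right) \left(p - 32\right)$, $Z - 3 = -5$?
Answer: $\frac{3192}{17} \approx 187.76$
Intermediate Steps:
$Z = -2$ ($Z = 3 - 5 = -2$)
$k = - \frac{3}{17}$ ($k = \frac{6}{-34} = 6 \left(- \frac{1}{34}\right) = - \frac{3}{17} \approx -0.17647$)
$Y{\left(p \right)} = -8 + 4 \left(-32 + p\right) \left(9 + p\right)$ ($Y{\left(p \right)} = -8 + 4 \left(p + 9\right) \left(p - 32\right) = -8 + 4 \left(9 + p\right) \left(-32 + p\right) = -8 + 4 \left(-32 + p\right) \left(9 + p\right)$)
$k Y{\left(D{\left(1,Z \right)} \right)} = - \frac{3 \left(-1160 - 92 \left(1 - 2\right) + 4 \left(1 - 2\right)^{2}\right)}{17} = - \frac{3 \left(-1160 - -92 + 4 \left(-1\right)^{2}\right)}{17} = - \frac{3 \left(-1160 + 92 + 4 \cdot 1\right)}{17} = - \frac{3 \left(-1160 + 92 + 4\right)}{17} = \left(- \frac{3}{17}\right) \left(-1064\right) = \frac{3192}{17}$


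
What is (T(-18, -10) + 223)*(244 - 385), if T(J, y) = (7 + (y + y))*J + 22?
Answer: -67539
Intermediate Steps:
T(J, y) = 22 + J*(7 + 2*y) (T(J, y) = (7 + 2*y)*J + 22 = J*(7 + 2*y) + 22 = 22 + J*(7 + 2*y))
(T(-18, -10) + 223)*(244 - 385) = ((22 + 7*(-18) + 2*(-18)*(-10)) + 223)*(244 - 385) = ((22 - 126 + 360) + 223)*(-141) = (256 + 223)*(-141) = 479*(-141) = -67539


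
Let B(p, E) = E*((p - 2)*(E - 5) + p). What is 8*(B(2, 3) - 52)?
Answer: -368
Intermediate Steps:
B(p, E) = E*(p + (-5 + E)*(-2 + p)) (B(p, E) = E*((-2 + p)*(-5 + E) + p) = E*((-5 + E)*(-2 + p) + p) = E*(p + (-5 + E)*(-2 + p)))
8*(B(2, 3) - 52) = 8*(3*(10 - 4*2 - 2*3 + 3*2) - 52) = 8*(3*(10 - 8 - 6 + 6) - 52) = 8*(3*2 - 52) = 8*(6 - 52) = 8*(-46) = -368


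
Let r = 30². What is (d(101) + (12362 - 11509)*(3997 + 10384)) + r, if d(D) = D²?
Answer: 12278094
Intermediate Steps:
r = 900
(d(101) + (12362 - 11509)*(3997 + 10384)) + r = (101² + (12362 - 11509)*(3997 + 10384)) + 900 = (10201 + 853*14381) + 900 = (10201 + 12266993) + 900 = 12277194 + 900 = 12278094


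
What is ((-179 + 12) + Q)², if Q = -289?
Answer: 207936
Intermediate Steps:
((-179 + 12) + Q)² = ((-179 + 12) - 289)² = (-167 - 289)² = (-456)² = 207936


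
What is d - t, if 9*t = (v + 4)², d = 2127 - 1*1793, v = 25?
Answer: 2165/9 ≈ 240.56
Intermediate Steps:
d = 334 (d = 2127 - 1793 = 334)
t = 841/9 (t = (25 + 4)²/9 = (⅑)*29² = (⅑)*841 = 841/9 ≈ 93.444)
d - t = 334 - 1*841/9 = 334 - 841/9 = 2165/9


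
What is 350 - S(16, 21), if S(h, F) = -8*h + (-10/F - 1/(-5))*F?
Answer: 2419/5 ≈ 483.80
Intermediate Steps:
S(h, F) = -8*h + F*(1/5 - 10/F) (S(h, F) = -8*h + (-10/F - 1*(-1/5))*F = -8*h + (-10/F + 1/5)*F = -8*h + (1/5 - 10/F)*F = -8*h + F*(1/5 - 10/F))
350 - S(16, 21) = 350 - (-10 - 8*16 + (1/5)*21) = 350 - (-10 - 128 + 21/5) = 350 - 1*(-669/5) = 350 + 669/5 = 2419/5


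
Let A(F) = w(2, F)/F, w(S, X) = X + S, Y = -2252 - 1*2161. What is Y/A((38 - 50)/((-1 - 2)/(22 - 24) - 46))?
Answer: -52956/101 ≈ -524.32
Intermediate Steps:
Y = -4413 (Y = -2252 - 2161 = -4413)
w(S, X) = S + X
A(F) = (2 + F)/F
Y/A((38 - 50)/((-1 - 2)/(22 - 24) - 46)) = -4413*(38 - 50)/((2 + (38 - 50)/((-1 - 2)/(22 - 24) - 46))*((-1 - 2)/(22 - 24) - 46)) = -4413*(-12/((2 - 12/(-3/(-2) - 46))*(-3/(-2) - 46))) = -4413*(-12/((2 - 12/(-3*(-½) - 46))*(-3*(-½) - 46))) = -4413*(-12/((2 - 12/(3/2 - 46))*(3/2 - 46))) = -4413*24/(89*(2 - 12/(-89/2))) = -4413*24/(89*(2 - 12*(-2/89))) = -4413*24/(89*(2 + 24/89)) = -4413/((89/24)*(202/89)) = -4413/101/12 = -4413*12/101 = -52956/101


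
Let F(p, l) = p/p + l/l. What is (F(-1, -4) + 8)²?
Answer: 100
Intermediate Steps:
F(p, l) = 2 (F(p, l) = 1 + 1 = 2)
(F(-1, -4) + 8)² = (2 + 8)² = 10² = 100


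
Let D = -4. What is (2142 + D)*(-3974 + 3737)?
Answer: -506706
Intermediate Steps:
(2142 + D)*(-3974 + 3737) = (2142 - 4)*(-3974 + 3737) = 2138*(-237) = -506706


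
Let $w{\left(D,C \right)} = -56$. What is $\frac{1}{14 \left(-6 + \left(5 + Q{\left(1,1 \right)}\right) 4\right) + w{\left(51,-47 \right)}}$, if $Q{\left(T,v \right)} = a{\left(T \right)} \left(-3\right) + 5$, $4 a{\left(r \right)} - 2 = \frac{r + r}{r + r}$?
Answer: $\frac{1}{294} \approx 0.0034014$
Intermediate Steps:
$a{\left(r \right)} = \frac{3}{4}$ ($a{\left(r \right)} = \frac{1}{2} + \frac{\left(r + r\right) \frac{1}{r + r}}{4} = \frac{1}{2} + \frac{2 r \frac{1}{2 r}}{4} = \frac{1}{2} + \frac{1}{4} \cdot 1 = \frac{1}{2} + \frac{1}{4} = \frac{3}{4}$)
$Q{\left(T,v \right)} = \frac{11}{4}$ ($Q{\left(T,v \right)} = \frac{3}{4} \left(-3\right) + 5 = - \frac{9}{4} + 5 = \frac{11}{4}$)
$\frac{1}{14 \left(-6 + \left(5 + Q{\left(1,1 \right)}\right) 4\right) + w{\left(51,-47 \right)}} = \frac{1}{14 \left(-6 + \left(5 + \frac{11}{4}\right) 4\right) - 56} = \frac{1}{14 \left(-6 + \frac{31}{4} \cdot 4\right) - 56} = \frac{1}{14 \left(-6 + 31\right) - 56} = \frac{1}{14 \cdot 25 - 56} = \frac{1}{350 - 56} = \frac{1}{294}$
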